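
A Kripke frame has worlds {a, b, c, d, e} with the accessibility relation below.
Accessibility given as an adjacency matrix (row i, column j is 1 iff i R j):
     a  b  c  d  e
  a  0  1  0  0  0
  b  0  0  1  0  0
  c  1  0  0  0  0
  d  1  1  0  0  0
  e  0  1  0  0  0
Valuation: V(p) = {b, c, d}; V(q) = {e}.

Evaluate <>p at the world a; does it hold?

Yes

At a: <>p requires p at some successor in {b}.
  p holds at b, so <>p is true at a.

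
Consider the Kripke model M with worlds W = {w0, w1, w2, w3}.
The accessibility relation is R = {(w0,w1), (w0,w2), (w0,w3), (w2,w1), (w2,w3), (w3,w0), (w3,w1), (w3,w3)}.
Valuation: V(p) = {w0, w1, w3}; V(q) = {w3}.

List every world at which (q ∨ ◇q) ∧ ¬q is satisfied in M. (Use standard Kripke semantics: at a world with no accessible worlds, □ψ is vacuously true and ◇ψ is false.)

Recall that ◇ψ holds at a world iff ψ holds at some accessible world.
Let φ = (q ∨ ◇q) ∧ ¬q. Evaluate φ at each world:
  w0 (successors {w1, w2, w3}): φ is true.
  w1 (successors ∅): φ is false.
  w2 (successors {w1, w3}): φ is true.
  w3 (successors {w0, w1, w3}): φ is false.
For instance, at w3:
  At w3: q ∨ ◇q is true, ¬q is false, so (q ∨ ◇q) ∧ ¬q is false.
    At w3: q is true, ◇q is true, so q ∨ ◇q is true.
      At w3: ◇q requires q at some successor in {w0, w1, w3}.
        q holds at w3, so ◇q is true at w3.
Satisfying worlds: {w0, w2}

w0, w2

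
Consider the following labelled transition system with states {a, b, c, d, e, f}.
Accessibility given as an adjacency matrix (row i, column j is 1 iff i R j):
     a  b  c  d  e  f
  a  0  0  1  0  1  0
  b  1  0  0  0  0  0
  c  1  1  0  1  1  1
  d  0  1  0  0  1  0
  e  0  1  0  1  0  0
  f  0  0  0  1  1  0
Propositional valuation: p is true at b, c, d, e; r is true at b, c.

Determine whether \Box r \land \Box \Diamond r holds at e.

Recall that \Box ψ holds at a world iff ψ holds at every accessible world, and \Diamond ψ holds iff ψ holds at some accessible world.
At e: \Box r is false, \Box \Diamond r is false, so \Box r \land \Box \Diamond r is false.
  At e: \Box r requires r at every successor {b, d}.
    r fails at d, so \Box r is false at e.
  At e: \Box \Diamond r requires \Diamond r at every successor {b, d}.
    \Diamond r fails at b, so \Box \Diamond r is false at e.
      At b: \Diamond r requires r at some successor in {a}.
        At a: r is false.
      So \Diamond r is false at b.

No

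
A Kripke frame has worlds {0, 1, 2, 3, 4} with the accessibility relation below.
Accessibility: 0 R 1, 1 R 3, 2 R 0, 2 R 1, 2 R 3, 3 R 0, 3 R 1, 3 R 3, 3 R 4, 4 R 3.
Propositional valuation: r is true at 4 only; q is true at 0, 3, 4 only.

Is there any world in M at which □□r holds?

Recall that □ψ holds at a world iff ψ holds at every accessible world, and ◇ψ holds iff ψ holds at some accessible world.
Let φ = □□r. Evaluate φ at each world:
  0 (successors {1}): φ is false.
  1 (successors {3}): φ is false.
  2 (successors {0, 1, 3}): φ is false.
  3 (successors {0, 1, 3, 4}): φ is false.
  4 (successors {3}): φ is false.
For instance, at 4:
  At 4: □□r requires □r at every successor {3}.
    □r fails at 3, so □□r is false at 4.
      At 3: □r requires r at every successor {0, 1, 3, 4}.
        r fails at 0, so □r is false at 3.

No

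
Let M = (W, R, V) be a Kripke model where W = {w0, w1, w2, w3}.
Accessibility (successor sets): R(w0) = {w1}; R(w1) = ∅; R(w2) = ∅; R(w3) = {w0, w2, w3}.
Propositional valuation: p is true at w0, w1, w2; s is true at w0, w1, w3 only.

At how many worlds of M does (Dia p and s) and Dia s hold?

Let φ = (Dia p and s) and Dia s. Evaluate φ at each world:
  w0 (successors {w1}): φ is true.
  w1 (successors ∅): φ is false.
  w2 (successors ∅): φ is false.
  w3 (successors {w0, w2, w3}): φ is true.
For instance, at w3:
  At w3: Dia p and s is true, Dia s is true, so (Dia p and s) and Dia s is true.
    At w3: Dia p is true, s is true, so Dia p and s is true.
      At w3: Dia p requires p at some successor in {w0, w2, w3}.
        p holds at w0, so Dia p is true at w3.
    At w3: Dia s requires s at some successor in {w0, w2, w3}.
      s holds at w0, so Dia s is true at w3.
Satisfying worlds: {w0, w3}

2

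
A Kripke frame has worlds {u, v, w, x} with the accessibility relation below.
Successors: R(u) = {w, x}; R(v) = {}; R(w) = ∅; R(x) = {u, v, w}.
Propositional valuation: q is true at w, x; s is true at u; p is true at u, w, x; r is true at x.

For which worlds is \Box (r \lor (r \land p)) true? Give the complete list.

v, w

Let φ = \Box (r \lor (r \land p)). Evaluate φ at each world:
  u (successors {w, x}): φ is false.
  v (successors ∅): φ is true.
  w (successors ∅): φ is true.
  x (successors {u, v, w}): φ is false.
For instance, at u:
  At u: \Box (r \lor (r \land p)) requires r \lor (r \land p) at every successor {w, x}.
    r \lor (r \land p) fails at w, so \Box (r \lor (r \land p)) is false at u.
Satisfying worlds: {v, w}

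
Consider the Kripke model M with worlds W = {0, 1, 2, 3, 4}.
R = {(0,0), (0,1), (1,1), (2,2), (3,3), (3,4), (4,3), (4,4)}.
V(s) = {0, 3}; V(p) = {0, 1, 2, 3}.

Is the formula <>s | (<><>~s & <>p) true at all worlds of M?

Yes

Let φ = <>s | (<><>~s & <>p). Evaluate φ at each world:
  0 (successors {0, 1}): φ is true.
  1 (successors {1}): φ is true.
  2 (successors {2}): φ is true.
  3 (successors {3, 4}): φ is true.
  4 (successors {3, 4}): φ is true.
For instance, at 4:
  At 4: <>s is true, <><>~s & <>p is true, so <>s | (<><>~s & <>p) is true.
    At 4: <>s requires s at some successor in {3, 4}.
      s holds at 3, so <>s is true at 4.
    At 4: <><>~s is true, <>p is true, so <><>~s & <>p is true.
      At 4: <><>~s requires <>~s at some successor in {3, 4}.
        <>~s holds at 3, so <><>~s is true at 4.
      At 4: <>p requires p at some successor in {3, 4}.
        p holds at 3, so <>p is true at 4.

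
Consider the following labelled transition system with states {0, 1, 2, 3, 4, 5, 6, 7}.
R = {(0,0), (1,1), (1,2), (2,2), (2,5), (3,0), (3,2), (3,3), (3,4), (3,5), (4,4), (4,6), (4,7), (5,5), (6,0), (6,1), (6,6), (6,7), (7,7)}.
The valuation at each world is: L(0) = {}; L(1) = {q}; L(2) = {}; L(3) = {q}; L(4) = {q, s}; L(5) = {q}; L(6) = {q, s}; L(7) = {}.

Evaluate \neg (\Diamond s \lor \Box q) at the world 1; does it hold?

Yes

At 1: \Diamond s \lor \Box q is false, so \neg (\Diamond s \lor \Box q) is true.
  At 1: \Diamond s is false, \Box q is false, so \Diamond s \lor \Box q is false.
    At 1: \Diamond s requires s at some successor in {1, 2}.
      At 1: s is false.
      At 2: s is false.
    So \Diamond s is false at 1.
    At 1: \Box q requires q at every successor {1, 2}.
      q fails at 2, so \Box q is false at 1.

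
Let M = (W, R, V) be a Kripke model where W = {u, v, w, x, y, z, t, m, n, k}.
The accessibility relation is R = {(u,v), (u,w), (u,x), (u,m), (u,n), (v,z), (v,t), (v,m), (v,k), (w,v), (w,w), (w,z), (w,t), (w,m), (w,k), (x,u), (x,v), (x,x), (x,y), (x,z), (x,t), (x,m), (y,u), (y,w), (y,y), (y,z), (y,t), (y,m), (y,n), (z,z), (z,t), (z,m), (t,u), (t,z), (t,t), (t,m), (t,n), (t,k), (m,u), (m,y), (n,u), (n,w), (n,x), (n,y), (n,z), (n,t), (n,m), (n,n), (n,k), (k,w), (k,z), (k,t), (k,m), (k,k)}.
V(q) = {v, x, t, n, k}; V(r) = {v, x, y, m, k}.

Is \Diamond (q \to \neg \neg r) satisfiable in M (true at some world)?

Yes

Let φ = \Diamond (q \to \neg \neg r). Evaluate φ at each world:
  u (successors {v, w, x, m, n}): φ is true.
  v (successors {z, t, m, k}): φ is true.
  w (successors {v, w, z, t, m, k}): φ is true.
  x (successors {u, v, x, y, z, t, m}): φ is true.
  y (successors {u, w, y, z, t, m, n}): φ is true.
  z (successors {z, t, m}): φ is true.
  t (successors {u, z, t, m, n, k}): φ is true.
  m (successors {u, y}): φ is true.
  n (successors {u, w, x, y, z, t, m, n, k}): φ is true.
  k (successors {w, z, t, m, k}): φ is true.
Detail at u (witness):
  At u: \Diamond (q \to \neg \neg r) requires q \to \neg \neg r at some successor in {v, w, x, m, n}.
    q \to \neg \neg r holds at v, so \Diamond (q \to \neg \neg r) is true at u.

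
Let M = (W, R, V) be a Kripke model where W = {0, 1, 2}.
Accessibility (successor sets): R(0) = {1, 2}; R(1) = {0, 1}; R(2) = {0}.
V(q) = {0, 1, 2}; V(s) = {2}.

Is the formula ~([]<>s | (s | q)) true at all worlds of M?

No

Recall that []ψ holds at a world iff ψ holds at every accessible world, and <>ψ holds iff ψ holds at some accessible world.
Let φ = ~([]<>s | (s | q)). Evaluate φ at each world:
  0 (successors {1, 2}): φ is false.
  1 (successors {0, 1}): φ is false.
  2 (successors {0}): φ is false.
Detail at 0 (counterexample):
  At 0: []<>s | (s | q) is true, so ~([]<>s | (s | q)) is false.
    At 0: []<>s is false, s | q is true, so []<>s | (s | q) is true.
      At 0: []<>s requires <>s at every successor {1, 2}.
        <>s fails at 1, so []<>s is false at 0.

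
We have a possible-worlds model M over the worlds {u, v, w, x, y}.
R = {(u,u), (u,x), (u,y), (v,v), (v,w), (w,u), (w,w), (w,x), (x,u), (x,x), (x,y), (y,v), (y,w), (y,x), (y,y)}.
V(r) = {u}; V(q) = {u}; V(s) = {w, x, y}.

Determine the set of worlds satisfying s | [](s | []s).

Let φ = s | [](s | []s). Evaluate φ at each world:
  u (successors {u, x, y}): φ is false.
  v (successors {v, w}): φ is false.
  w (successors {u, w, x}): φ is true.
  x (successors {u, x, y}): φ is true.
  y (successors {v, w, x, y}): φ is true.
For instance, at v:
  At v: s is false, [](s | []s) is false, so s | [](s | []s) is false.
    At v: [](s | []s) requires s | []s at every successor {v, w}.
      s | []s fails at v, so [](s | []s) is false at v.
Satisfying worlds: {w, x, y}

w, x, y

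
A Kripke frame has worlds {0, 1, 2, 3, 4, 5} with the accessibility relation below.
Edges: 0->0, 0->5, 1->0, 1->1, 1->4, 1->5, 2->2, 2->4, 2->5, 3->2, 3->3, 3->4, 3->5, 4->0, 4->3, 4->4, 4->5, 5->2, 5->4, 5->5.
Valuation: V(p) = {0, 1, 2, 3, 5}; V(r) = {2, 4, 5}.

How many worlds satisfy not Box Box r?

Let φ = not Box Box r. Evaluate φ at each world:
  0 (successors {0, 5}): φ is true.
  1 (successors {0, 1, 4, 5}): φ is true.
  2 (successors {2, 4, 5}): φ is true.
  3 (successors {2, 3, 4, 5}): φ is true.
  4 (successors {0, 3, 4, 5}): φ is true.
  5 (successors {2, 4, 5}): φ is true.
For instance, at 3:
  At 3: Box Box r is false, so not Box Box r is true.
    At 3: Box Box r requires Box r at every successor {2, 3, 4, 5}.
      Box r fails at 3, so Box Box r is false at 3.
Satisfying worlds: {0, 1, 2, 3, 4, 5}

6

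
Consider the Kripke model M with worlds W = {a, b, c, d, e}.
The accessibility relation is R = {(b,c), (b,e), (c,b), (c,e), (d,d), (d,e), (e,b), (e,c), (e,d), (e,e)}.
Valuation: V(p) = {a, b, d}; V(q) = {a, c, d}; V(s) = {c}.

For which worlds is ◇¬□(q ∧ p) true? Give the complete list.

b, c, d, e

Recall that □ψ holds at a world iff ψ holds at every accessible world, and ◇ψ holds iff ψ holds at some accessible world.
Let φ = ◇¬□(q ∧ p). Evaluate φ at each world:
  a (successors ∅): φ is false.
  b (successors {c, e}): φ is true.
  c (successors {b, e}): φ is true.
  d (successors {d, e}): φ is true.
  e (successors {b, c, d, e}): φ is true.
For instance, at e:
  At e: ◇¬□(q ∧ p) requires ¬□(q ∧ p) at some successor in {b, c, d, e}.
    ¬□(q ∧ p) holds at b, so ◇¬□(q ∧ p) is true at e.
      At b: □(q ∧ p) is false, so ¬□(q ∧ p) is true.
Satisfying worlds: {b, c, d, e}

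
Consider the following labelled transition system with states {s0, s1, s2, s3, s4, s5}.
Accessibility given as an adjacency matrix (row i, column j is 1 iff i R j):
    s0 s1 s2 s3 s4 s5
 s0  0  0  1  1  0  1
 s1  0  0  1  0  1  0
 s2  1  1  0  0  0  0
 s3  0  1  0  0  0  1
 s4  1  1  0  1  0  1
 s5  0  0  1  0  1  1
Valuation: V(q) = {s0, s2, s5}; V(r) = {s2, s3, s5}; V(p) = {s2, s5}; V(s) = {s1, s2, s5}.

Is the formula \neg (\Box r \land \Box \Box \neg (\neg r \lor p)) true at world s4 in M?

At s4: \Box r \land \Box \Box \neg (\neg r \lor p) is false, so \neg (\Box r \land \Box \Box \neg (\neg r \lor p)) is true.
  At s4: \Box r is false, \Box \Box \neg (\neg r \lor p) is false, so \Box r \land \Box \Box \neg (\neg r \lor p) is false.
    At s4: \Box r requires r at every successor {s0, s1, s3, s5}.
      r fails at s0, so \Box r is false at s4.
    At s4: \Box \Box \neg (\neg r \lor p) requires \Box \neg (\neg r \lor p) at every successor {s0, s1, s3, s5}.
      \Box \neg (\neg r \lor p) fails at s0, so \Box \Box \neg (\neg r \lor p) is false at s4.

Yes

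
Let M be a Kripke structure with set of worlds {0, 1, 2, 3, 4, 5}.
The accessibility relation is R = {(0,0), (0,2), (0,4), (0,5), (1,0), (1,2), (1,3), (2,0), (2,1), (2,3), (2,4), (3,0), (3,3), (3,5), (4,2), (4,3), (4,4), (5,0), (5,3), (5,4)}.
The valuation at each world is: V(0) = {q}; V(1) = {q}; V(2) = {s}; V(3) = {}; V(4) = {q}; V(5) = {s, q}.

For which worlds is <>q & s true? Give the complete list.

Let φ = <>q & s. Evaluate φ at each world:
  0 (successors {0, 2, 4, 5}): φ is false.
  1 (successors {0, 2, 3}): φ is false.
  2 (successors {0, 1, 3, 4}): φ is true.
  3 (successors {0, 3, 5}): φ is false.
  4 (successors {2, 3, 4}): φ is false.
  5 (successors {0, 3, 4}): φ is true.
For instance, at 3:
  At 3: <>q is true, s is false, so <>q & s is false.
    At 3: <>q requires q at some successor in {0, 3, 5}.
      q holds at 0, so <>q is true at 3.
Satisfying worlds: {2, 5}

2, 5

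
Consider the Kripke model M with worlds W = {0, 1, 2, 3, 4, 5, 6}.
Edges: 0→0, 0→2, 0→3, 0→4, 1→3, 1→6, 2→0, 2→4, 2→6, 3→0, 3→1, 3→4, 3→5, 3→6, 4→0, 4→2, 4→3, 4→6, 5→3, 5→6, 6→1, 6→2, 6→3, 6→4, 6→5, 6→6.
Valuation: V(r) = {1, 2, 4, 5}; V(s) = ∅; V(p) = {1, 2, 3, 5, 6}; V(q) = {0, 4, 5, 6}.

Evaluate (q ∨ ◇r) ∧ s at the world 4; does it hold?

No

At 4: q ∨ ◇r is true, s is false, so (q ∨ ◇r) ∧ s is false.
  At 4: q is true, ◇r is true, so q ∨ ◇r is true.
    At 4: ◇r requires r at some successor in {0, 2, 3, 6}.
      r holds at 2, so ◇r is true at 4.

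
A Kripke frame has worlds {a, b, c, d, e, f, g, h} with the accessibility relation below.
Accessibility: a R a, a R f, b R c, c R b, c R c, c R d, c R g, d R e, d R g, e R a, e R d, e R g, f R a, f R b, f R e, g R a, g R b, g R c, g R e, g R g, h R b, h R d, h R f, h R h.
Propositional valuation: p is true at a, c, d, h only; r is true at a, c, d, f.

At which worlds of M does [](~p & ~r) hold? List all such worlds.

Let φ = [](~p & ~r). Evaluate φ at each world:
  a (successors {a, f}): φ is false.
  b (successors {c}): φ is false.
  c (successors {b, c, d, g}): φ is false.
  d (successors {e, g}): φ is true.
  e (successors {a, d, g}): φ is false.
  f (successors {a, b, e}): φ is false.
  g (successors {a, b, c, e, g}): φ is false.
  h (successors {b, d, f, h}): φ is false.
For instance, at b:
  At b: [](~p & ~r) requires ~p & ~r at every successor {c}.
    ~p & ~r fails at c, so [](~p & ~r) is false at b.
Satisfying worlds: {d}

d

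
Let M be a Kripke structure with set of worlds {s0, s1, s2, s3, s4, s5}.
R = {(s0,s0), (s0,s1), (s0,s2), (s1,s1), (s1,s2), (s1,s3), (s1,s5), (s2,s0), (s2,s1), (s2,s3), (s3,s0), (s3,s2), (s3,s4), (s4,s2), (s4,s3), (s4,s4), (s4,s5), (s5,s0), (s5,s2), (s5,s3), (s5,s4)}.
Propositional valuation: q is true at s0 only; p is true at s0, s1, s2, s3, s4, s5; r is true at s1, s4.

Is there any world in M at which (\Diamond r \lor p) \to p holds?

Yes

Let φ = (\Diamond r \lor p) \to p. Evaluate φ at each world:
  s0 (successors {s0, s1, s2}): φ is true.
  s1 (successors {s1, s2, s3, s5}): φ is true.
  s2 (successors {s0, s1, s3}): φ is true.
  s3 (successors {s0, s2, s4}): φ is true.
  s4 (successors {s2, s3, s4, s5}): φ is true.
  s5 (successors {s0, s2, s3, s4}): φ is true.
Detail at s0 (witness):
  At s0: \Diamond r \lor p is true, p is true, so (\Diamond r \lor p) \to p is true.
    At s0: \Diamond r is true, p is true, so \Diamond r \lor p is true.
      At s0: \Diamond r requires r at some successor in {s0, s1, s2}.
        r holds at s1, so \Diamond r is true at s0.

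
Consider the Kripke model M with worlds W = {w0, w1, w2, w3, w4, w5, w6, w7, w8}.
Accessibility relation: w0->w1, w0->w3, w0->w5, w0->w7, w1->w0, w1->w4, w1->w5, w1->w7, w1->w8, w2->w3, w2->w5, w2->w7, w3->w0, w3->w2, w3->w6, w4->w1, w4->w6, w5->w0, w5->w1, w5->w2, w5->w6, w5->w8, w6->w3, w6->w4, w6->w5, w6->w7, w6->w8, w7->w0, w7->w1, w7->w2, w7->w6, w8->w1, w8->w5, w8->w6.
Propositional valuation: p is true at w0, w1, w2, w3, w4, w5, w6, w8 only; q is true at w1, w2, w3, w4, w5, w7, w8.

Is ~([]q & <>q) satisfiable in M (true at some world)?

Recall that []ψ holds at a world iff ψ holds at every accessible world, and <>ψ holds iff ψ holds at some accessible world.
Let φ = ~([]q & <>q). Evaluate φ at each world:
  w0 (successors {w1, w3, w5, w7}): φ is false.
  w1 (successors {w0, w4, w5, w7, w8}): φ is true.
  w2 (successors {w3, w5, w7}): φ is false.
  w3 (successors {w0, w2, w6}): φ is true.
  w4 (successors {w1, w6}): φ is true.
  w5 (successors {w0, w1, w2, w6, w8}): φ is true.
  w6 (successors {w3, w4, w5, w7, w8}): φ is false.
  w7 (successors {w0, w1, w2, w6}): φ is true.
  w8 (successors {w1, w5, w6}): φ is true.
Detail at w1 (witness):
  At w1: []q & <>q is false, so ~([]q & <>q) is true.
    At w1: []q is false, <>q is true, so []q & <>q is false.
      At w1: []q requires q at every successor {w0, w4, w5, w7, w8}.
        q fails at w0, so []q is false at w1.
      At w1: <>q requires q at some successor in {w0, w4, w5, w7, w8}.
        q holds at w4, so <>q is true at w1.

Yes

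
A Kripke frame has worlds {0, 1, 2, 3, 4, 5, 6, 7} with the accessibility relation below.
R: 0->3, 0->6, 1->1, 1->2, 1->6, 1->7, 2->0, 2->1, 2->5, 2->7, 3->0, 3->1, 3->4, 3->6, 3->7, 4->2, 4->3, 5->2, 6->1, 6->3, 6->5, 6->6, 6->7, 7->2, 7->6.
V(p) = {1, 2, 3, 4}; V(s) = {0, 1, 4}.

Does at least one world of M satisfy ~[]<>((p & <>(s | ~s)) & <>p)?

Let φ = ~[]<>((p & <>(s | ~s)) & <>p). Evaluate φ at each world:
  0 (successors {3, 6}): φ is false.
  1 (successors {1, 2, 6, 7}): φ is false.
  2 (successors {0, 1, 5, 7}): φ is false.
  3 (successors {0, 1, 4, 6, 7}): φ is false.
  4 (successors {2, 3}): φ is false.
  5 (successors {2}): φ is false.
  6 (successors {1, 3, 5, 6, 7}): φ is false.
  7 (successors {2, 6}): φ is false.
For instance, at 1:
  At 1: []<>((p & <>(s | ~s)) & <>p) is true, so ~[]<>((p & <>(s | ~s)) & <>p) is false.
    At 1: []<>((p & <>(s | ~s)) & <>p) requires <>((p & <>(s | ~s)) & <>p) at every successor {1, 2, 6, 7}.
      At 1: <>((p & <>(s | ~s)) & <>p) is true.
      At 2: <>((p & <>(s | ~s)) & <>p) is true.
      At 6: <>((p & <>(s | ~s)) & <>p) is true.
      At 7: <>((p & <>(s | ~s)) & <>p) is true.
    So []<>((p & <>(s | ~s)) & <>p) is true at 1.

No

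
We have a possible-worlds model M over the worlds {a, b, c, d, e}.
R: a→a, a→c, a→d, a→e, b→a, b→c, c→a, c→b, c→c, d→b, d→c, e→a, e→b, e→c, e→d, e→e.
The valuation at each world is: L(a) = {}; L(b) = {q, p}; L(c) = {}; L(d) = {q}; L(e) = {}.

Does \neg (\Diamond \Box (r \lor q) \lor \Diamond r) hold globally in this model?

Yes

Let φ = \neg (\Diamond \Box (r \lor q) \lor \Diamond r). Evaluate φ at each world:
  a (successors {a, c, d, e}): φ is true.
  b (successors {a, c}): φ is true.
  c (successors {a, b, c}): φ is true.
  d (successors {b, c}): φ is true.
  e (successors {a, b, c, d, e}): φ is true.
For instance, at d:
  At d: \Diamond \Box (r \lor q) \lor \Diamond r is false, so \neg (\Diamond \Box (r \lor q) \lor \Diamond r) is true.
    At d: \Diamond \Box (r \lor q) is false, \Diamond r is false, so \Diamond \Box (r \lor q) \lor \Diamond r is false.
      At d: \Diamond \Box (r \lor q) requires \Box (r \lor q) at some successor in {b, c}.
        At b: \Box (r \lor q) is false.
        At c: \Box (r \lor q) is false.
      So \Diamond \Box (r \lor q) is false at d.
      At d: \Diamond r requires r at some successor in {b, c}.
        At b: r is false.
        At c: r is false.
      So \Diamond r is false at d.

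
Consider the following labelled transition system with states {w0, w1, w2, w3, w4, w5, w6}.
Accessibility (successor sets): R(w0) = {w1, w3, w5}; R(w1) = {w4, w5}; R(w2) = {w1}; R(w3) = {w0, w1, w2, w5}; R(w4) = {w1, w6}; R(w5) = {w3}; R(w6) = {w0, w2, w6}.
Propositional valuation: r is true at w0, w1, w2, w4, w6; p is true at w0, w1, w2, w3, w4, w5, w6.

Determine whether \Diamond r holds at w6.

Yes

At w6: \Diamond r requires r at some successor in {w0, w2, w6}.
  r holds at w0, so \Diamond r is true at w6.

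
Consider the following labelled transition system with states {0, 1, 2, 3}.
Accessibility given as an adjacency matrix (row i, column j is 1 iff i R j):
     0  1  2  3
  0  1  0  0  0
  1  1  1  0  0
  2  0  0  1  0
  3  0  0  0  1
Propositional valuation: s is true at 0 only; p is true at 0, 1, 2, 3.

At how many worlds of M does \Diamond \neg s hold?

Recall that \Diamond ψ holds at a world iff ψ holds at some accessible world.
Let φ = \Diamond \neg s. Evaluate φ at each world:
  0 (successors {0}): φ is false.
  1 (successors {0, 1}): φ is true.
  2 (successors {2}): φ is true.
  3 (successors {3}): φ is true.
For instance, at 3:
  At 3: \Diamond \neg s requires \neg s at some successor in {3}.
    \neg s holds at 3, so \Diamond \neg s is true at 3.
Satisfying worlds: {1, 2, 3}

3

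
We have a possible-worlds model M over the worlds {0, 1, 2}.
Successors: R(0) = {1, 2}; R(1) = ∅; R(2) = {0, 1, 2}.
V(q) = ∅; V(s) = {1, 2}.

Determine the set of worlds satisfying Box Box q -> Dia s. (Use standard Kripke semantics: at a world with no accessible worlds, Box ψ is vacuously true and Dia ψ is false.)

Let φ = Box Box q -> Dia s. Evaluate φ at each world:
  0 (successors {1, 2}): φ is true.
  1 (successors ∅): φ is false.
  2 (successors {0, 1, 2}): φ is true.
For instance, at 2:
  At 2: Box Box q is false, Dia s is true, so Box Box q -> Dia s is true.
    At 2: Box Box q requires Box q at every successor {0, 1, 2}.
      Box q fails at 0, so Box Box q is false at 2.
    At 2: Dia s requires s at some successor in {0, 1, 2}.
      s holds at 1, so Dia s is true at 2.
Satisfying worlds: {0, 2}

0, 2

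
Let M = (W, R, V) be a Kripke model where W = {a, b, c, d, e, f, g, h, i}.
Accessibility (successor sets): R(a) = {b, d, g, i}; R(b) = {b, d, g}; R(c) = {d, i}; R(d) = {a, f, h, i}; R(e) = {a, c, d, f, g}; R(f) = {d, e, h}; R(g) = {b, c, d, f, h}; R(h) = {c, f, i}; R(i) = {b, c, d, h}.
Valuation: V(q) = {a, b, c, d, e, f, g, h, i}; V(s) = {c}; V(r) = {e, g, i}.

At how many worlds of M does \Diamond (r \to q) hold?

Let φ = \Diamond (r \to q). Evaluate φ at each world:
  a (successors {b, d, g, i}): φ is true.
  b (successors {b, d, g}): φ is true.
  c (successors {d, i}): φ is true.
  d (successors {a, f, h, i}): φ is true.
  e (successors {a, c, d, f, g}): φ is true.
  f (successors {d, e, h}): φ is true.
  g (successors {b, c, d, f, h}): φ is true.
  h (successors {c, f, i}): φ is true.
  i (successors {b, c, d, h}): φ is true.
For instance, at i:
  At i: \Diamond (r \to q) requires r \to q at some successor in {b, c, d, h}.
    r \to q holds at b, so \Diamond (r \to q) is true at i.
Satisfying worlds: {a, b, c, d, e, f, g, h, i}

9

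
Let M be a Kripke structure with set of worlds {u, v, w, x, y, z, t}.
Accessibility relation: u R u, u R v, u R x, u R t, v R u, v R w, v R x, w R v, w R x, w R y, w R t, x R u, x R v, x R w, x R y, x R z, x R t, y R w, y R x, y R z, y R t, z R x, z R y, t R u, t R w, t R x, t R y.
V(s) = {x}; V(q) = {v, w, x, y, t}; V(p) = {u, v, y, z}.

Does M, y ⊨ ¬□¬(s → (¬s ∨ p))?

Yes

At y: □¬(s → (¬s ∨ p)) is false, so ¬□¬(s → (¬s ∨ p)) is true.
  At y: □¬(s → (¬s ∨ p)) requires ¬(s → (¬s ∨ p)) at every successor {w, x, z, t}.
    ¬(s → (¬s ∨ p)) fails at w, so □¬(s → (¬s ∨ p)) is false at y.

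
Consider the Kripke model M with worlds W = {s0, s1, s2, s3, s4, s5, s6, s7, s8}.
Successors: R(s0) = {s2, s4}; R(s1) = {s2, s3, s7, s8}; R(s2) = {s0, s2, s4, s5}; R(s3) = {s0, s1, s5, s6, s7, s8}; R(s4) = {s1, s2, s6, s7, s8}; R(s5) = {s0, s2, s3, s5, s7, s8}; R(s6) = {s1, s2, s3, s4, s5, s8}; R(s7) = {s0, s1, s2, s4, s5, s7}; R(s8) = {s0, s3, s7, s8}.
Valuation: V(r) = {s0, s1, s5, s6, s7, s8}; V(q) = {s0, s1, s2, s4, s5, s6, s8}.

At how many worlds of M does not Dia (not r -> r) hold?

Let φ = not Dia (not r -> r). Evaluate φ at each world:
  s0 (successors {s2, s4}): φ is true.
  s1 (successors {s2, s3, s7, s8}): φ is false.
  s2 (successors {s0, s2, s4, s5}): φ is false.
  s3 (successors {s0, s1, s5, s6, s7, s8}): φ is false.
  s4 (successors {s1, s2, s6, s7, s8}): φ is false.
  s5 (successors {s0, s2, s3, s5, s7, s8}): φ is false.
  s6 (successors {s1, s2, s3, s4, s5, s8}): φ is false.
  s7 (successors {s0, s1, s2, s4, s5, s7}): φ is false.
  s8 (successors {s0, s3, s7, s8}): φ is false.
For instance, at s4:
  At s4: Dia (not r -> r) is true, so not Dia (not r -> r) is false.
    At s4: Dia (not r -> r) requires not r -> r at some successor in {s1, s2, s6, s7, s8}.
      not r -> r holds at s1, so Dia (not r -> r) is true at s4.
Satisfying worlds: {s0}

1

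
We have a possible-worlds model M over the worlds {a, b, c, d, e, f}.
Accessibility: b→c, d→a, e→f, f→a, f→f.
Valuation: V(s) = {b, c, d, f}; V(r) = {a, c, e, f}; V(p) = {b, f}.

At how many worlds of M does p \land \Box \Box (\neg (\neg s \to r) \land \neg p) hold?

1

Let φ = p \land \Box \Box (\neg (\neg s \to r) \land \neg p). Evaluate φ at each world:
  a (successors ∅): φ is false.
  b (successors {c}): φ is true.
  c (successors ∅): φ is false.
  d (successors {a}): φ is false.
  e (successors {f}): φ is false.
  f (successors {a, f}): φ is false.
For instance, at b:
  At b: p is true, \Box \Box (\neg (\neg s \to r) \land \neg p) is true, so p \land \Box \Box (\neg (\neg s \to r) \land \neg p) is true.
    At b: \Box \Box (\neg (\neg s \to r) \land \neg p) requires \Box (\neg (\neg s \to r) \land \neg p) at every successor {c}.
      At c: \Box (\neg (\neg s \to r) \land \neg p) is true.
    So \Box \Box (\neg (\neg s \to r) \land \neg p) is true at b.
Satisfying worlds: {b}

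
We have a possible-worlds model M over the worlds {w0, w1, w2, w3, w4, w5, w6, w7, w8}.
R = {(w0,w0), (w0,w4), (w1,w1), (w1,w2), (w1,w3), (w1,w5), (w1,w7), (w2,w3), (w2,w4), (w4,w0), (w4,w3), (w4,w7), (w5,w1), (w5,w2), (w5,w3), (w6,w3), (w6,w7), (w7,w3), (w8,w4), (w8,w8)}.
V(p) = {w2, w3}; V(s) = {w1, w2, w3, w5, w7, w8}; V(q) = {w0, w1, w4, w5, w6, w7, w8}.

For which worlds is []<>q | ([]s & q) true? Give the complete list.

Let φ = []<>q | ([]s & q). Evaluate φ at each world:
  w0 (successors {w0, w4}): φ is true.
  w1 (successors {w1, w2, w3, w5, w7}): φ is true.
  w2 (successors {w3, w4}): φ is false.
  w3 (successors ∅): φ is true.
  w4 (successors {w0, w3, w7}): φ is false.
  w5 (successors {w1, w2, w3}): φ is true.
  w6 (successors {w3, w7}): φ is true.
  w7 (successors {w3}): φ is true.
  w8 (successors {w4, w8}): φ is true.
For instance, at w4:
  At w4: []<>q is false, []s & q is false, so []<>q | ([]s & q) is false.
    At w4: []<>q requires <>q at every successor {w0, w3, w7}.
      <>q fails at w3, so []<>q is false at w4.
    At w4: []s is false, q is true, so []s & q is false.
      At w4: []s requires s at every successor {w0, w3, w7}.
        s fails at w0, so []s is false at w4.
Satisfying worlds: {w0, w1, w3, w5, w6, w7, w8}

w0, w1, w3, w5, w6, w7, w8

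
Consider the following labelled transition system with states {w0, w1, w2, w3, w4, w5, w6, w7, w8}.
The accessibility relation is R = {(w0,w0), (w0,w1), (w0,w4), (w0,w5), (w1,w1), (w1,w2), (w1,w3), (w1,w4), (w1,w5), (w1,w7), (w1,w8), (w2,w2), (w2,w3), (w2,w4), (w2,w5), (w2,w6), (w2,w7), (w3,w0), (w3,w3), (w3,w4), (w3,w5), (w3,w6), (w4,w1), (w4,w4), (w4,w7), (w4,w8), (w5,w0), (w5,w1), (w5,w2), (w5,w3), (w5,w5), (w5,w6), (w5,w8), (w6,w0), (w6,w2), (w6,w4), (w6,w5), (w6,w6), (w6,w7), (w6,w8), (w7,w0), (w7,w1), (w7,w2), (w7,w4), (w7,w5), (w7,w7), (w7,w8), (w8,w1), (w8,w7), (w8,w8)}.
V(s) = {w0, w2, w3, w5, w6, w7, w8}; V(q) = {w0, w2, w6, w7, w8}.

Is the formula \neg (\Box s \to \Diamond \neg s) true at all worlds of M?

No

Let φ = \neg (\Box s \to \Diamond \neg s). Evaluate φ at each world:
  w0 (successors {w0, w1, w4, w5}): φ is false.
  w1 (successors {w1, w2, w3, w4, w5, w7, w8}): φ is false.
  w2 (successors {w2, w3, w4, w5, w6, w7}): φ is false.
  w3 (successors {w0, w3, w4, w5, w6}): φ is false.
  w4 (successors {w1, w4, w7, w8}): φ is false.
  w5 (successors {w0, w1, w2, w3, w5, w6, w8}): φ is false.
  w6 (successors {w0, w2, w4, w5, w6, w7, w8}): φ is false.
  w7 (successors {w0, w1, w2, w4, w5, w7, w8}): φ is false.
  w8 (successors {w1, w7, w8}): φ is false.
Detail at w0 (counterexample):
  At w0: \Box s \to \Diamond \neg s is true, so \neg (\Box s \to \Diamond \neg s) is false.
    At w0: \Box s is false, \Diamond \neg s is true, so \Box s \to \Diamond \neg s is true.
      At w0: \Box s requires s at every successor {w0, w1, w4, w5}.
        s fails at w1, so \Box s is false at w0.
      At w0: \Diamond \neg s requires \neg s at some successor in {w0, w1, w4, w5}.
        \neg s holds at w1, so \Diamond \neg s is true at w0.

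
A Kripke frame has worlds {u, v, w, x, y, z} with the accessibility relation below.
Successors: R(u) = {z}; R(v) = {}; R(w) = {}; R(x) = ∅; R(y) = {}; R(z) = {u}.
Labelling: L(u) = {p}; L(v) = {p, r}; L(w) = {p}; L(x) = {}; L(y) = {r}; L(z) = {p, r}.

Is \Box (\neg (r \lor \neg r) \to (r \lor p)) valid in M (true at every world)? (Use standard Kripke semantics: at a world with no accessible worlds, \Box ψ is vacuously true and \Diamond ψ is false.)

Let φ = \Box (\neg (r \lor \neg r) \to (r \lor p)). Evaluate φ at each world:
  u (successors {z}): φ is true.
  v (successors ∅): φ is true.
  w (successors ∅): φ is true.
  x (successors ∅): φ is true.
  y (successors ∅): φ is true.
  z (successors {u}): φ is true.
For instance, at z:
  At z: \Box (\neg (r \lor \neg r) \to (r \lor p)) requires \neg (r \lor \neg r) \to (r \lor p) at every successor {u}.
    At u: \neg (r \lor \neg r) \to (r \lor p) is true.
  So \Box (\neg (r \lor \neg r) \to (r \lor p)) is true at z.

Yes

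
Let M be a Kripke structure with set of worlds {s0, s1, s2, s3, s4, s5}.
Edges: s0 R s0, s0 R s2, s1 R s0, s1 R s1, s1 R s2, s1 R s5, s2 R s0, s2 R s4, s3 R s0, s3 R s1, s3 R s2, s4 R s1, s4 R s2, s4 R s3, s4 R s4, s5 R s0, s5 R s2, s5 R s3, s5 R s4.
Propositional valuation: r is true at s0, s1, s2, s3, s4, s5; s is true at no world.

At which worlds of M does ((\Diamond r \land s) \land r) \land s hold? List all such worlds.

Let φ = ((\Diamond r \land s) \land r) \land s. Evaluate φ at each world:
  s0 (successors {s0, s2}): φ is false.
  s1 (successors {s0, s1, s2, s5}): φ is false.
  s2 (successors {s0, s4}): φ is false.
  s3 (successors {s0, s1, s2}): φ is false.
  s4 (successors {s1, s2, s3, s4}): φ is false.
  s5 (successors {s0, s2, s3, s4}): φ is false.
For instance, at s1:
  At s1: (\Diamond r \land s) \land r is false, s is false, so ((\Diamond r \land s) \land r) \land s is false.
    At s1: \Diamond r \land s is false, r is true, so (\Diamond r \land s) \land r is false.
      At s1: \Diamond r is true, s is false, so \Diamond r \land s is false.
Satisfying worlds: none.

none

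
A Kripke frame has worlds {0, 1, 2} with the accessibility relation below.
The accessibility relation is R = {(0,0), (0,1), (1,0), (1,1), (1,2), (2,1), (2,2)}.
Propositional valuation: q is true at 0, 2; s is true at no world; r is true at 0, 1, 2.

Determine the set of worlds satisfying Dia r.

Let φ = Dia r. Evaluate φ at each world:
  0 (successors {0, 1}): φ is true.
  1 (successors {0, 1, 2}): φ is true.
  2 (successors {1, 2}): φ is true.
For instance, at 1:
  At 1: Dia r requires r at some successor in {0, 1, 2}.
    r holds at 0, so Dia r is true at 1.
Satisfying worlds: {0, 1, 2}

0, 1, 2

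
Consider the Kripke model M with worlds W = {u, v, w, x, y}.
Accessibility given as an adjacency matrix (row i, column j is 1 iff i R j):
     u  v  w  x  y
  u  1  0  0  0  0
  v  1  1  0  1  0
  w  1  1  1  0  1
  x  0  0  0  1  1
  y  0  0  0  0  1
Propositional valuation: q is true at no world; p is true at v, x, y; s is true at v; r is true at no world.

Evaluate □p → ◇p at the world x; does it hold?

At x: □p is true, ◇p is true, so □p → ◇p is true.
  At x: □p requires p at every successor {x, y}.
    At x: p is true.
    At y: p is true.
  So □p is true at x.
  At x: ◇p requires p at some successor in {x, y}.
    p holds at x, so ◇p is true at x.

Yes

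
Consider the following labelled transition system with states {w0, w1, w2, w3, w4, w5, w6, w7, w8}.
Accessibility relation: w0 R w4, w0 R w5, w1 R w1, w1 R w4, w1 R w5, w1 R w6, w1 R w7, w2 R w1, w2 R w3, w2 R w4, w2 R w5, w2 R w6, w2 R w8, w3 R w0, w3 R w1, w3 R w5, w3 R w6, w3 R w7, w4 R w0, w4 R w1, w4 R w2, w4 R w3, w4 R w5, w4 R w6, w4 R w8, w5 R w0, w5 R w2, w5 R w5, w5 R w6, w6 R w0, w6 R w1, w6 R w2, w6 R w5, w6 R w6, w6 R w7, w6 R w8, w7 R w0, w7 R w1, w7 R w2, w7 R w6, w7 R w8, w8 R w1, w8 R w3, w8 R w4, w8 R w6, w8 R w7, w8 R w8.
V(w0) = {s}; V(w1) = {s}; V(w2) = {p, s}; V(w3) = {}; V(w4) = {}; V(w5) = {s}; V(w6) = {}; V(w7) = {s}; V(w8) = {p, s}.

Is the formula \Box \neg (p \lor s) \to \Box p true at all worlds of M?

Recall that \Box ψ holds at a world iff ψ holds at every accessible world, and \Diamond ψ holds iff ψ holds at some accessible world.
Let φ = \Box \neg (p \lor s) \to \Box p. Evaluate φ at each world:
  w0 (successors {w4, w5}): φ is true.
  w1 (successors {w1, w4, w5, w6, w7}): φ is true.
  w2 (successors {w1, w3, w4, w5, w6, w8}): φ is true.
  w3 (successors {w0, w1, w5, w6, w7}): φ is true.
  w4 (successors {w0, w1, w2, w3, w5, w6, w8}): φ is true.
  w5 (successors {w0, w2, w5, w6}): φ is true.
  w6 (successors {w0, w1, w2, w5, w6, w7, w8}): φ is true.
  w7 (successors {w0, w1, w2, w6, w8}): φ is true.
  w8 (successors {w1, w3, w4, w6, w7, w8}): φ is true.
For instance, at w5:
  At w5: \Box \neg (p \lor s) is false, \Box p is false, so \Box \neg (p \lor s) \to \Box p is true.
    At w5: \Box \neg (p \lor s) requires \neg (p \lor s) at every successor {w0, w2, w5, w6}.
      \neg (p \lor s) fails at w0, so \Box \neg (p \lor s) is false at w5.
    At w5: \Box p requires p at every successor {w0, w2, w5, w6}.
      p fails at w0, so \Box p is false at w5.

Yes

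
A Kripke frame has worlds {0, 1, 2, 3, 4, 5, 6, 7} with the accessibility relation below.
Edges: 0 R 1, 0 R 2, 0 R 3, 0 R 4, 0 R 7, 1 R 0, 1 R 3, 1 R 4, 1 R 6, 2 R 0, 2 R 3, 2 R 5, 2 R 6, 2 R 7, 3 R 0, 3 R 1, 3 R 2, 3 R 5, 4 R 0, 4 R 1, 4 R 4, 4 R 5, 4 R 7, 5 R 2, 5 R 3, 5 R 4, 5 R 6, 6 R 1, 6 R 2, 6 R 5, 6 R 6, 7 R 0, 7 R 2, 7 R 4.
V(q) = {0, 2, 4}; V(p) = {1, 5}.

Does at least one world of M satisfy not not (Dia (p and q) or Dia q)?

Yes

Let φ = not not (Dia (p and q) or Dia q). Evaluate φ at each world:
  0 (successors {1, 2, 3, 4, 7}): φ is true.
  1 (successors {0, 3, 4, 6}): φ is true.
  2 (successors {0, 3, 5, 6, 7}): φ is true.
  3 (successors {0, 1, 2, 5}): φ is true.
  4 (successors {0, 1, 4, 5, 7}): φ is true.
  5 (successors {2, 3, 4, 6}): φ is true.
  6 (successors {1, 2, 5, 6}): φ is true.
  7 (successors {0, 2, 4}): φ is true.
Detail at 0 (witness):
  At 0: not (Dia (p and q) or Dia q) is false, so not not (Dia (p and q) or Dia q) is true.
    At 0: Dia (p and q) or Dia q is true, so not (Dia (p and q) or Dia q) is false.
      At 0: Dia (p and q) is false, Dia q is true, so Dia (p and q) or Dia q is true.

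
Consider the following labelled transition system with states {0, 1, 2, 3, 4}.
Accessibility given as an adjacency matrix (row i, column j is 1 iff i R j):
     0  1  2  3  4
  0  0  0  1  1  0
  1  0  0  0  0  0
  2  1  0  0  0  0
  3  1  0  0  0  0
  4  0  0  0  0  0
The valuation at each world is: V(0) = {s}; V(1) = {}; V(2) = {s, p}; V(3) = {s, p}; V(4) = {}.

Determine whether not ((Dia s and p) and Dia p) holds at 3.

At 3: (Dia s and p) and Dia p is false, so not ((Dia s and p) and Dia p) is true.
  At 3: Dia s and p is true, Dia p is false, so (Dia s and p) and Dia p is false.
    At 3: Dia s is true, p is true, so Dia s and p is true.
      At 3: Dia s requires s at some successor in {0}.
        s holds at 0, so Dia s is true at 3.
    At 3: Dia p requires p at some successor in {0}.
      At 0: p is false.
    So Dia p is false at 3.

Yes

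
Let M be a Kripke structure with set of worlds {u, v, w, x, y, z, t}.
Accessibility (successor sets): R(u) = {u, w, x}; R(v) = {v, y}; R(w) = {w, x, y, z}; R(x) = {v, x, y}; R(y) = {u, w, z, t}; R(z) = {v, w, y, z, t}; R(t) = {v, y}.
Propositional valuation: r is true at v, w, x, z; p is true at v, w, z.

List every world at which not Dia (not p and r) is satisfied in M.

v, y, z, t

Let φ = not Dia (not p and r). Evaluate φ at each world:
  u (successors {u, w, x}): φ is false.
  v (successors {v, y}): φ is true.
  w (successors {w, x, y, z}): φ is false.
  x (successors {v, x, y}): φ is false.
  y (successors {u, w, z, t}): φ is true.
  z (successors {v, w, y, z, t}): φ is true.
  t (successors {v, y}): φ is true.
For instance, at v:
  At v: Dia (not p and r) is false, so not Dia (not p and r) is true.
    At v: Dia (not p and r) requires not p and r at some successor in {v, y}.
      At v: not p and r is false.
      At y: not p and r is false.
    So Dia (not p and r) is false at v.
Satisfying worlds: {v, y, z, t}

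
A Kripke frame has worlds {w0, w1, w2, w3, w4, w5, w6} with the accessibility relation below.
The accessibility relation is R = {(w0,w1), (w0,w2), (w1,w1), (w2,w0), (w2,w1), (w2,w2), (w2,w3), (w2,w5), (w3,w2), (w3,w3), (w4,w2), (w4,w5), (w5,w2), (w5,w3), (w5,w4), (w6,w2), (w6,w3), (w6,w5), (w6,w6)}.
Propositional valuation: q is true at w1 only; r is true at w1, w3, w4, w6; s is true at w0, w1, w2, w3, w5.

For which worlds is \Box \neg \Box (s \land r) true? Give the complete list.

Let φ = \Box \neg \Box (s \land r). Evaluate φ at each world:
  w0 (successors {w1, w2}): φ is false.
  w1 (successors {w1}): φ is false.
  w2 (successors {w0, w1, w2, w3, w5}): φ is false.
  w3 (successors {w2, w3}): φ is true.
  w4 (successors {w2, w5}): φ is true.
  w5 (successors {w2, w3, w4}): φ is true.
  w6 (successors {w2, w3, w5, w6}): φ is true.
For instance, at w6:
  At w6: \Box \neg \Box (s \land r) requires \neg \Box (s \land r) at every successor {w2, w3, w5, w6}.
    At w2: \neg \Box (s \land r) is true.
    At w3: \neg \Box (s \land r) is true.
    At w5: \neg \Box (s \land r) is true.
    At w6: \neg \Box (s \land r) is true.
  So \Box \neg \Box (s \land r) is true at w6.
Satisfying worlds: {w3, w4, w5, w6}

w3, w4, w5, w6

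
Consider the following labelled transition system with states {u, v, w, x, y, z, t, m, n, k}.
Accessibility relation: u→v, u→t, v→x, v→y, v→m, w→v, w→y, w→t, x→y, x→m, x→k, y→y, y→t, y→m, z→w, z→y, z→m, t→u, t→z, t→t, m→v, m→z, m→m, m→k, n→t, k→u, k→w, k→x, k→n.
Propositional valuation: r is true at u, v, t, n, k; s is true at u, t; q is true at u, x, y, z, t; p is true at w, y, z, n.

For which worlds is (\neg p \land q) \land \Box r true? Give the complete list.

Let φ = (\neg p \land q) \land \Box r. Evaluate φ at each world:
  u (successors {v, t}): φ is true.
  v (successors {x, y, m}): φ is false.
  w (successors {v, y, t}): φ is false.
  x (successors {y, m, k}): φ is false.
  y (successors {y, t, m}): φ is false.
  z (successors {w, y, m}): φ is false.
  t (successors {u, z, t}): φ is false.
  m (successors {v, z, m, k}): φ is false.
  n (successors {t}): φ is false.
  k (successors {u, w, x, n}): φ is false.
For instance, at w:
  At w: \neg p \land q is false, \Box r is false, so (\neg p \land q) \land \Box r is false.
    At w: \Box r requires r at every successor {v, y, t}.
      r fails at y, so \Box r is false at w.
Satisfying worlds: {u}

u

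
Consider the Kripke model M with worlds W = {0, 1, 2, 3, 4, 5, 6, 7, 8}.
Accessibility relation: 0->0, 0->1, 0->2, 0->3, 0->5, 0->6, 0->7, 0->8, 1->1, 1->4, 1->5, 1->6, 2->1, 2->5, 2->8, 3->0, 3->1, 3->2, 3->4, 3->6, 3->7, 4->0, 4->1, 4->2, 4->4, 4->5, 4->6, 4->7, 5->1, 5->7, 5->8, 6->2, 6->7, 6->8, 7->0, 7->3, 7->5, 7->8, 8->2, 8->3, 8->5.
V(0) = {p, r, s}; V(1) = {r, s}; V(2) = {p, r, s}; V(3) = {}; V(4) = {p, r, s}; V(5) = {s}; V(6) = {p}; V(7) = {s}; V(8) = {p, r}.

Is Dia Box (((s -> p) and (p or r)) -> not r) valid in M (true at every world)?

No

Let φ = Dia Box (((s -> p) and (p or r)) -> not r). Evaluate φ at each world:
  0 (successors {0, 1, 2, 3, 5, 6, 7, 8}): φ is false.
  1 (successors {1, 4, 5, 6}): φ is false.
  2 (successors {1, 5, 8}): φ is false.
  3 (successors {0, 1, 2, 4, 6, 7}): φ is false.
  4 (successors {0, 1, 2, 4, 5, 6, 7}): φ is false.
  5 (successors {1, 7, 8}): φ is false.
  6 (successors {2, 7, 8}): φ is false.
  7 (successors {0, 3, 5, 8}): φ is false.
  8 (successors {2, 3, 5}): φ is false.
Detail at 0 (counterexample):
  At 0: Dia Box (((s -> p) and (p or r)) -> not r) requires Box (((s -> p) and (p or r)) -> not r) at some successor in {0, 1, 2, 3, 5, 6, 7, 8}.
    At 0: Box (((s -> p) and (p or r)) -> not r) is false.
    At 1: Box (((s -> p) and (p or r)) -> not r) is false.
    At 2: Box (((s -> p) and (p or r)) -> not r) is false.
    At 3: Box (((s -> p) and (p or r)) -> not r) is false.
    At 5: Box (((s -> p) and (p or r)) -> not r) is false.
    At 6: Box (((s -> p) and (p or r)) -> not r) is false.
    At 7: Box (((s -> p) and (p or r)) -> not r) is false.
    At 8: Box (((s -> p) and (p or r)) -> not r) is false.
  So Dia Box (((s -> p) and (p or r)) -> not r) is false at 0.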